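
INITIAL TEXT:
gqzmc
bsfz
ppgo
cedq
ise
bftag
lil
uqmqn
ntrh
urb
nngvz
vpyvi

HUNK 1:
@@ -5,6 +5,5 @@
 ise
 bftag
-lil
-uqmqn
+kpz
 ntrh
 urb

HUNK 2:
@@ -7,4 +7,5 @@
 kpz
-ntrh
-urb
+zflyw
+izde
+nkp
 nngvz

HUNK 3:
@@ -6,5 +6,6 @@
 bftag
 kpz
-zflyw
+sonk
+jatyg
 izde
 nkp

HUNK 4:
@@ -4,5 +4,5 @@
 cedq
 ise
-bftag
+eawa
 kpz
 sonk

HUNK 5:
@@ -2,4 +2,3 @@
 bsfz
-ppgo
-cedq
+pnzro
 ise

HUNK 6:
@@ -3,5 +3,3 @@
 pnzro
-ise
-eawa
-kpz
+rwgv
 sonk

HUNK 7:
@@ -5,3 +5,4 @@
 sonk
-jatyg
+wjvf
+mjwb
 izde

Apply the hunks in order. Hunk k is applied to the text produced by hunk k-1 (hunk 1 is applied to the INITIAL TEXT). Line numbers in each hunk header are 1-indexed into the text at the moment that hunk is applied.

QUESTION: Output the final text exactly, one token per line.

Hunk 1: at line 5 remove [lil,uqmqn] add [kpz] -> 11 lines: gqzmc bsfz ppgo cedq ise bftag kpz ntrh urb nngvz vpyvi
Hunk 2: at line 7 remove [ntrh,urb] add [zflyw,izde,nkp] -> 12 lines: gqzmc bsfz ppgo cedq ise bftag kpz zflyw izde nkp nngvz vpyvi
Hunk 3: at line 6 remove [zflyw] add [sonk,jatyg] -> 13 lines: gqzmc bsfz ppgo cedq ise bftag kpz sonk jatyg izde nkp nngvz vpyvi
Hunk 4: at line 4 remove [bftag] add [eawa] -> 13 lines: gqzmc bsfz ppgo cedq ise eawa kpz sonk jatyg izde nkp nngvz vpyvi
Hunk 5: at line 2 remove [ppgo,cedq] add [pnzro] -> 12 lines: gqzmc bsfz pnzro ise eawa kpz sonk jatyg izde nkp nngvz vpyvi
Hunk 6: at line 3 remove [ise,eawa,kpz] add [rwgv] -> 10 lines: gqzmc bsfz pnzro rwgv sonk jatyg izde nkp nngvz vpyvi
Hunk 7: at line 5 remove [jatyg] add [wjvf,mjwb] -> 11 lines: gqzmc bsfz pnzro rwgv sonk wjvf mjwb izde nkp nngvz vpyvi

Answer: gqzmc
bsfz
pnzro
rwgv
sonk
wjvf
mjwb
izde
nkp
nngvz
vpyvi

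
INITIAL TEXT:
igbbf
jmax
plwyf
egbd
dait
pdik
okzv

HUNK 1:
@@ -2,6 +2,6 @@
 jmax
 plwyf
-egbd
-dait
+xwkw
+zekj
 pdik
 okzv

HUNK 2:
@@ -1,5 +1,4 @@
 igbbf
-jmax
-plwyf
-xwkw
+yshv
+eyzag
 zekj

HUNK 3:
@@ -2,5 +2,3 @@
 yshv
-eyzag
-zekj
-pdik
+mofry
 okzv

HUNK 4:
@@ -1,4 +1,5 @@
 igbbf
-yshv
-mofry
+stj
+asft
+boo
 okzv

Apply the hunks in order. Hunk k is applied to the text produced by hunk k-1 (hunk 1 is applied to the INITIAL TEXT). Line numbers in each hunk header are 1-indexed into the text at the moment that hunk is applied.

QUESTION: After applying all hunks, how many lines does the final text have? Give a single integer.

Hunk 1: at line 2 remove [egbd,dait] add [xwkw,zekj] -> 7 lines: igbbf jmax plwyf xwkw zekj pdik okzv
Hunk 2: at line 1 remove [jmax,plwyf,xwkw] add [yshv,eyzag] -> 6 lines: igbbf yshv eyzag zekj pdik okzv
Hunk 3: at line 2 remove [eyzag,zekj,pdik] add [mofry] -> 4 lines: igbbf yshv mofry okzv
Hunk 4: at line 1 remove [yshv,mofry] add [stj,asft,boo] -> 5 lines: igbbf stj asft boo okzv
Final line count: 5

Answer: 5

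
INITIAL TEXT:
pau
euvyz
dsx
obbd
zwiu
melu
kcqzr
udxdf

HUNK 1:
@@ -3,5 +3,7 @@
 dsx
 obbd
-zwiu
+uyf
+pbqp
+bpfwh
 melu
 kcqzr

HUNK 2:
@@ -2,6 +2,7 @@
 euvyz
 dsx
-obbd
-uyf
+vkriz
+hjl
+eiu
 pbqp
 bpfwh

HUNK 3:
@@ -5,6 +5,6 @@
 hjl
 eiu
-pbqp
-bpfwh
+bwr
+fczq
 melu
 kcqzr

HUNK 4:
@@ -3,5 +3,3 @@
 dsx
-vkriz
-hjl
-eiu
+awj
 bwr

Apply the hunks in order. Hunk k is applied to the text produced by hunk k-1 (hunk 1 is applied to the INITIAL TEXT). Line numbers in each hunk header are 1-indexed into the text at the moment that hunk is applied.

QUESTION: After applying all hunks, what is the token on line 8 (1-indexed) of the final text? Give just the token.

Answer: kcqzr

Derivation:
Hunk 1: at line 3 remove [zwiu] add [uyf,pbqp,bpfwh] -> 10 lines: pau euvyz dsx obbd uyf pbqp bpfwh melu kcqzr udxdf
Hunk 2: at line 2 remove [obbd,uyf] add [vkriz,hjl,eiu] -> 11 lines: pau euvyz dsx vkriz hjl eiu pbqp bpfwh melu kcqzr udxdf
Hunk 3: at line 5 remove [pbqp,bpfwh] add [bwr,fczq] -> 11 lines: pau euvyz dsx vkriz hjl eiu bwr fczq melu kcqzr udxdf
Hunk 4: at line 3 remove [vkriz,hjl,eiu] add [awj] -> 9 lines: pau euvyz dsx awj bwr fczq melu kcqzr udxdf
Final line 8: kcqzr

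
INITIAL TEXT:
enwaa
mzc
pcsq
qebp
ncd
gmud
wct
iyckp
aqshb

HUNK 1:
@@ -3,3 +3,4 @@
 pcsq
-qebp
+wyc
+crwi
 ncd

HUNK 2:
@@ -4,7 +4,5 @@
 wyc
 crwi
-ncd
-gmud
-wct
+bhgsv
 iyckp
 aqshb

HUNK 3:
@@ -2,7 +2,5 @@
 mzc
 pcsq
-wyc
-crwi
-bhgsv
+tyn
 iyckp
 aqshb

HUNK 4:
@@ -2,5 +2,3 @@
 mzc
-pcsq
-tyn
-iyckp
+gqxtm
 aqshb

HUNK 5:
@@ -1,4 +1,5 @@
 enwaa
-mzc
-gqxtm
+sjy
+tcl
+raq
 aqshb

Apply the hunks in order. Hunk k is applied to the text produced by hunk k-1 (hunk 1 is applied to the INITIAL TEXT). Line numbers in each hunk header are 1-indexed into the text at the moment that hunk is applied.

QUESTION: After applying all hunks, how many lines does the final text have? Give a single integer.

Answer: 5

Derivation:
Hunk 1: at line 3 remove [qebp] add [wyc,crwi] -> 10 lines: enwaa mzc pcsq wyc crwi ncd gmud wct iyckp aqshb
Hunk 2: at line 4 remove [ncd,gmud,wct] add [bhgsv] -> 8 lines: enwaa mzc pcsq wyc crwi bhgsv iyckp aqshb
Hunk 3: at line 2 remove [wyc,crwi,bhgsv] add [tyn] -> 6 lines: enwaa mzc pcsq tyn iyckp aqshb
Hunk 4: at line 2 remove [pcsq,tyn,iyckp] add [gqxtm] -> 4 lines: enwaa mzc gqxtm aqshb
Hunk 5: at line 1 remove [mzc,gqxtm] add [sjy,tcl,raq] -> 5 lines: enwaa sjy tcl raq aqshb
Final line count: 5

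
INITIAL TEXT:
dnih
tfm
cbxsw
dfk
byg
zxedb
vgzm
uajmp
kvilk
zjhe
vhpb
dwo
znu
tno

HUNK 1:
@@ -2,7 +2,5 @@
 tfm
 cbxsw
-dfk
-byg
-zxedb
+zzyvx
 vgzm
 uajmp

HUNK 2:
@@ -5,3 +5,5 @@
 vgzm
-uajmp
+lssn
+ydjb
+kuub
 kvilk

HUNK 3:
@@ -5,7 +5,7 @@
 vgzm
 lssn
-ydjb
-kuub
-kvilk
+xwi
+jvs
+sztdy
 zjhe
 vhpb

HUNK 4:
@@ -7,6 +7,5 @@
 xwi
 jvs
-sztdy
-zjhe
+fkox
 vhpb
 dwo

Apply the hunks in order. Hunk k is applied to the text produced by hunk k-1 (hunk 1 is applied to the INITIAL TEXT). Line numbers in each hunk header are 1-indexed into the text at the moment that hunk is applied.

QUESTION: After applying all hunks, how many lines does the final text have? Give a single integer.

Hunk 1: at line 2 remove [dfk,byg,zxedb] add [zzyvx] -> 12 lines: dnih tfm cbxsw zzyvx vgzm uajmp kvilk zjhe vhpb dwo znu tno
Hunk 2: at line 5 remove [uajmp] add [lssn,ydjb,kuub] -> 14 lines: dnih tfm cbxsw zzyvx vgzm lssn ydjb kuub kvilk zjhe vhpb dwo znu tno
Hunk 3: at line 5 remove [ydjb,kuub,kvilk] add [xwi,jvs,sztdy] -> 14 lines: dnih tfm cbxsw zzyvx vgzm lssn xwi jvs sztdy zjhe vhpb dwo znu tno
Hunk 4: at line 7 remove [sztdy,zjhe] add [fkox] -> 13 lines: dnih tfm cbxsw zzyvx vgzm lssn xwi jvs fkox vhpb dwo znu tno
Final line count: 13

Answer: 13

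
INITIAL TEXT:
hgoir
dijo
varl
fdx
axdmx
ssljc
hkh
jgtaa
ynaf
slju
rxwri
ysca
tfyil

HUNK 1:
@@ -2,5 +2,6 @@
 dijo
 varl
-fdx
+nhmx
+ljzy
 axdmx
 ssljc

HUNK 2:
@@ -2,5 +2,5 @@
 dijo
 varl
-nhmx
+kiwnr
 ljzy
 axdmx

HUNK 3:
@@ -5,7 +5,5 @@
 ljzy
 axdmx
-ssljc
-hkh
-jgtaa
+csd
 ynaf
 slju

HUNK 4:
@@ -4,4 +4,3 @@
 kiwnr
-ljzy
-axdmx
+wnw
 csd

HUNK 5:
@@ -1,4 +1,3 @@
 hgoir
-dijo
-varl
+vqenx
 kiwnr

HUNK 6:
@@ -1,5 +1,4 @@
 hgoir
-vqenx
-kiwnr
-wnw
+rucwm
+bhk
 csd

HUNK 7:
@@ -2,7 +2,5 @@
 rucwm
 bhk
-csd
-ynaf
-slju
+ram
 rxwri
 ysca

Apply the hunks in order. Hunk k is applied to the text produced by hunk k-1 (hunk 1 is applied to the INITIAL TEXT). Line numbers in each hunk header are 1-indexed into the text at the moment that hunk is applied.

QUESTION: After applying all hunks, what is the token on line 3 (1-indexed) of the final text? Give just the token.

Hunk 1: at line 2 remove [fdx] add [nhmx,ljzy] -> 14 lines: hgoir dijo varl nhmx ljzy axdmx ssljc hkh jgtaa ynaf slju rxwri ysca tfyil
Hunk 2: at line 2 remove [nhmx] add [kiwnr] -> 14 lines: hgoir dijo varl kiwnr ljzy axdmx ssljc hkh jgtaa ynaf slju rxwri ysca tfyil
Hunk 3: at line 5 remove [ssljc,hkh,jgtaa] add [csd] -> 12 lines: hgoir dijo varl kiwnr ljzy axdmx csd ynaf slju rxwri ysca tfyil
Hunk 4: at line 4 remove [ljzy,axdmx] add [wnw] -> 11 lines: hgoir dijo varl kiwnr wnw csd ynaf slju rxwri ysca tfyil
Hunk 5: at line 1 remove [dijo,varl] add [vqenx] -> 10 lines: hgoir vqenx kiwnr wnw csd ynaf slju rxwri ysca tfyil
Hunk 6: at line 1 remove [vqenx,kiwnr,wnw] add [rucwm,bhk] -> 9 lines: hgoir rucwm bhk csd ynaf slju rxwri ysca tfyil
Hunk 7: at line 2 remove [csd,ynaf,slju] add [ram] -> 7 lines: hgoir rucwm bhk ram rxwri ysca tfyil
Final line 3: bhk

Answer: bhk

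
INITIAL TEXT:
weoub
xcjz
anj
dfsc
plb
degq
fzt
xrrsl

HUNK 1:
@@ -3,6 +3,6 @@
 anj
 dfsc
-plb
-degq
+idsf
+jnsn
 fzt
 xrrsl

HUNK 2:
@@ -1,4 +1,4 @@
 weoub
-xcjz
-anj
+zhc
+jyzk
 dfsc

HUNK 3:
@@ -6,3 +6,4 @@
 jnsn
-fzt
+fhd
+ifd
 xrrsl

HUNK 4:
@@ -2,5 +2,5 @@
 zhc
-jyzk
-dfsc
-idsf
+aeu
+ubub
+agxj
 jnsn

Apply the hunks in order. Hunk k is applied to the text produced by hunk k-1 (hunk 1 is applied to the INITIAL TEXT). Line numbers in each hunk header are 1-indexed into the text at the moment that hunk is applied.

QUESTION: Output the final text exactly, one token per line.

Answer: weoub
zhc
aeu
ubub
agxj
jnsn
fhd
ifd
xrrsl

Derivation:
Hunk 1: at line 3 remove [plb,degq] add [idsf,jnsn] -> 8 lines: weoub xcjz anj dfsc idsf jnsn fzt xrrsl
Hunk 2: at line 1 remove [xcjz,anj] add [zhc,jyzk] -> 8 lines: weoub zhc jyzk dfsc idsf jnsn fzt xrrsl
Hunk 3: at line 6 remove [fzt] add [fhd,ifd] -> 9 lines: weoub zhc jyzk dfsc idsf jnsn fhd ifd xrrsl
Hunk 4: at line 2 remove [jyzk,dfsc,idsf] add [aeu,ubub,agxj] -> 9 lines: weoub zhc aeu ubub agxj jnsn fhd ifd xrrsl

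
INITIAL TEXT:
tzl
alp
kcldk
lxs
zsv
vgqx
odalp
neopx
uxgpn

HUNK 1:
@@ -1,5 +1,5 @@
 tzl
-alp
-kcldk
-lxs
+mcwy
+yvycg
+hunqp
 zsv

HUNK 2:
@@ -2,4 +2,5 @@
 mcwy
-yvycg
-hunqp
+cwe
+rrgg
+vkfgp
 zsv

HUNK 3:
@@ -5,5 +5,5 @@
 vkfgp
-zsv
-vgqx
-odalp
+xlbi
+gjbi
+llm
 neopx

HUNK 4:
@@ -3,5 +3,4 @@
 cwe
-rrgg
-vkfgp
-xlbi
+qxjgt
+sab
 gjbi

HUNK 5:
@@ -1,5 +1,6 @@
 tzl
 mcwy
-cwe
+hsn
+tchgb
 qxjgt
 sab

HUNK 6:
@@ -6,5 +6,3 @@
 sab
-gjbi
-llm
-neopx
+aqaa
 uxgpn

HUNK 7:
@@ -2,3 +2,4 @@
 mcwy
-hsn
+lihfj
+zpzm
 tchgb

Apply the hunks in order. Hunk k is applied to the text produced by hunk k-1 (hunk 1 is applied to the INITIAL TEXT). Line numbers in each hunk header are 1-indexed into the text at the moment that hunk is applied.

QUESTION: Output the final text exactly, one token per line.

Hunk 1: at line 1 remove [alp,kcldk,lxs] add [mcwy,yvycg,hunqp] -> 9 lines: tzl mcwy yvycg hunqp zsv vgqx odalp neopx uxgpn
Hunk 2: at line 2 remove [yvycg,hunqp] add [cwe,rrgg,vkfgp] -> 10 lines: tzl mcwy cwe rrgg vkfgp zsv vgqx odalp neopx uxgpn
Hunk 3: at line 5 remove [zsv,vgqx,odalp] add [xlbi,gjbi,llm] -> 10 lines: tzl mcwy cwe rrgg vkfgp xlbi gjbi llm neopx uxgpn
Hunk 4: at line 3 remove [rrgg,vkfgp,xlbi] add [qxjgt,sab] -> 9 lines: tzl mcwy cwe qxjgt sab gjbi llm neopx uxgpn
Hunk 5: at line 1 remove [cwe] add [hsn,tchgb] -> 10 lines: tzl mcwy hsn tchgb qxjgt sab gjbi llm neopx uxgpn
Hunk 6: at line 6 remove [gjbi,llm,neopx] add [aqaa] -> 8 lines: tzl mcwy hsn tchgb qxjgt sab aqaa uxgpn
Hunk 7: at line 2 remove [hsn] add [lihfj,zpzm] -> 9 lines: tzl mcwy lihfj zpzm tchgb qxjgt sab aqaa uxgpn

Answer: tzl
mcwy
lihfj
zpzm
tchgb
qxjgt
sab
aqaa
uxgpn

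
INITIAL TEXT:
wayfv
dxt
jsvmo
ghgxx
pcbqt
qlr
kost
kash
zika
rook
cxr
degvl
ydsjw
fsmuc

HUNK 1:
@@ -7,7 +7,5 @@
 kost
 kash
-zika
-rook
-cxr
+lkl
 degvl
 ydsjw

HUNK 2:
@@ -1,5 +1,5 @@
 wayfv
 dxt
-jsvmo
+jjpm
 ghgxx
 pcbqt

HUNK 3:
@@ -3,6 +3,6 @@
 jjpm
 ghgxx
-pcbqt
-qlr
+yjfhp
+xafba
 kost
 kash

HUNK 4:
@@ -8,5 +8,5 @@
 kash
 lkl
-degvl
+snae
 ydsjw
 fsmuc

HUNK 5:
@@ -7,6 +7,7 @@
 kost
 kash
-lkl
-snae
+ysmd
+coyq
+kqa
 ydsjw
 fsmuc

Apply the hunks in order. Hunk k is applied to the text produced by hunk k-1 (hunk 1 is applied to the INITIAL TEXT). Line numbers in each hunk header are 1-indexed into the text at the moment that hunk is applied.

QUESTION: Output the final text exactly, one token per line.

Hunk 1: at line 7 remove [zika,rook,cxr] add [lkl] -> 12 lines: wayfv dxt jsvmo ghgxx pcbqt qlr kost kash lkl degvl ydsjw fsmuc
Hunk 2: at line 1 remove [jsvmo] add [jjpm] -> 12 lines: wayfv dxt jjpm ghgxx pcbqt qlr kost kash lkl degvl ydsjw fsmuc
Hunk 3: at line 3 remove [pcbqt,qlr] add [yjfhp,xafba] -> 12 lines: wayfv dxt jjpm ghgxx yjfhp xafba kost kash lkl degvl ydsjw fsmuc
Hunk 4: at line 8 remove [degvl] add [snae] -> 12 lines: wayfv dxt jjpm ghgxx yjfhp xafba kost kash lkl snae ydsjw fsmuc
Hunk 5: at line 7 remove [lkl,snae] add [ysmd,coyq,kqa] -> 13 lines: wayfv dxt jjpm ghgxx yjfhp xafba kost kash ysmd coyq kqa ydsjw fsmuc

Answer: wayfv
dxt
jjpm
ghgxx
yjfhp
xafba
kost
kash
ysmd
coyq
kqa
ydsjw
fsmuc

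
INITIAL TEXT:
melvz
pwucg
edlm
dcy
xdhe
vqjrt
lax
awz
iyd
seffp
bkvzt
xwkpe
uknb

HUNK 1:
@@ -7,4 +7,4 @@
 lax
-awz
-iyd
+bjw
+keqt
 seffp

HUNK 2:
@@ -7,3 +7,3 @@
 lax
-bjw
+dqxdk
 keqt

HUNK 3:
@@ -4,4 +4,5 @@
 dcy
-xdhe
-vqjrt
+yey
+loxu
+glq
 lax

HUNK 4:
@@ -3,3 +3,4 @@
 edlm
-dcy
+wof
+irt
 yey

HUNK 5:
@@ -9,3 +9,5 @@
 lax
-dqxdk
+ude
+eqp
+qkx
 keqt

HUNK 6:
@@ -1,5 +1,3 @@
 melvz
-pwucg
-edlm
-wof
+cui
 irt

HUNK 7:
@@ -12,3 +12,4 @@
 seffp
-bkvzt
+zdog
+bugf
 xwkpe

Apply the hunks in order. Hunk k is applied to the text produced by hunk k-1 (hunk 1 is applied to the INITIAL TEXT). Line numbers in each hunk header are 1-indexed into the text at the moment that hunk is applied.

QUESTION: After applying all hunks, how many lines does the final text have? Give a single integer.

Hunk 1: at line 7 remove [awz,iyd] add [bjw,keqt] -> 13 lines: melvz pwucg edlm dcy xdhe vqjrt lax bjw keqt seffp bkvzt xwkpe uknb
Hunk 2: at line 7 remove [bjw] add [dqxdk] -> 13 lines: melvz pwucg edlm dcy xdhe vqjrt lax dqxdk keqt seffp bkvzt xwkpe uknb
Hunk 3: at line 4 remove [xdhe,vqjrt] add [yey,loxu,glq] -> 14 lines: melvz pwucg edlm dcy yey loxu glq lax dqxdk keqt seffp bkvzt xwkpe uknb
Hunk 4: at line 3 remove [dcy] add [wof,irt] -> 15 lines: melvz pwucg edlm wof irt yey loxu glq lax dqxdk keqt seffp bkvzt xwkpe uknb
Hunk 5: at line 9 remove [dqxdk] add [ude,eqp,qkx] -> 17 lines: melvz pwucg edlm wof irt yey loxu glq lax ude eqp qkx keqt seffp bkvzt xwkpe uknb
Hunk 6: at line 1 remove [pwucg,edlm,wof] add [cui] -> 15 lines: melvz cui irt yey loxu glq lax ude eqp qkx keqt seffp bkvzt xwkpe uknb
Hunk 7: at line 12 remove [bkvzt] add [zdog,bugf] -> 16 lines: melvz cui irt yey loxu glq lax ude eqp qkx keqt seffp zdog bugf xwkpe uknb
Final line count: 16

Answer: 16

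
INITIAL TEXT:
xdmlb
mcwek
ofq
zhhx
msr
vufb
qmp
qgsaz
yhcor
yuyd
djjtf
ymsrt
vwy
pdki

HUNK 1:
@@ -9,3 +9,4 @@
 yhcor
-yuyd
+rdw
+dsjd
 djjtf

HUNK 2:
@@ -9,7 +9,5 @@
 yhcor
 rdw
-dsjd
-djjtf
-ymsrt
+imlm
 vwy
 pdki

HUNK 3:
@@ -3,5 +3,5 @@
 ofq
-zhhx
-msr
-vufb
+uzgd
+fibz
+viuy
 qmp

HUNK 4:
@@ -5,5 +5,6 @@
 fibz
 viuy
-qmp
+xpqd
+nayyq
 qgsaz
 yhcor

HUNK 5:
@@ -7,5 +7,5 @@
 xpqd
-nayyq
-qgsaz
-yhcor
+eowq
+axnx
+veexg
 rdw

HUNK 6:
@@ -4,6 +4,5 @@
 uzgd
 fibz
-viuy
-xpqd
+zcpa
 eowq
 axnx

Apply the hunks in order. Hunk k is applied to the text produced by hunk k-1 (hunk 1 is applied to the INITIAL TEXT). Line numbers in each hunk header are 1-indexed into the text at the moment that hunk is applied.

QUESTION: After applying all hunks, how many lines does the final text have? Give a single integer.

Hunk 1: at line 9 remove [yuyd] add [rdw,dsjd] -> 15 lines: xdmlb mcwek ofq zhhx msr vufb qmp qgsaz yhcor rdw dsjd djjtf ymsrt vwy pdki
Hunk 2: at line 9 remove [dsjd,djjtf,ymsrt] add [imlm] -> 13 lines: xdmlb mcwek ofq zhhx msr vufb qmp qgsaz yhcor rdw imlm vwy pdki
Hunk 3: at line 3 remove [zhhx,msr,vufb] add [uzgd,fibz,viuy] -> 13 lines: xdmlb mcwek ofq uzgd fibz viuy qmp qgsaz yhcor rdw imlm vwy pdki
Hunk 4: at line 5 remove [qmp] add [xpqd,nayyq] -> 14 lines: xdmlb mcwek ofq uzgd fibz viuy xpqd nayyq qgsaz yhcor rdw imlm vwy pdki
Hunk 5: at line 7 remove [nayyq,qgsaz,yhcor] add [eowq,axnx,veexg] -> 14 lines: xdmlb mcwek ofq uzgd fibz viuy xpqd eowq axnx veexg rdw imlm vwy pdki
Hunk 6: at line 4 remove [viuy,xpqd] add [zcpa] -> 13 lines: xdmlb mcwek ofq uzgd fibz zcpa eowq axnx veexg rdw imlm vwy pdki
Final line count: 13

Answer: 13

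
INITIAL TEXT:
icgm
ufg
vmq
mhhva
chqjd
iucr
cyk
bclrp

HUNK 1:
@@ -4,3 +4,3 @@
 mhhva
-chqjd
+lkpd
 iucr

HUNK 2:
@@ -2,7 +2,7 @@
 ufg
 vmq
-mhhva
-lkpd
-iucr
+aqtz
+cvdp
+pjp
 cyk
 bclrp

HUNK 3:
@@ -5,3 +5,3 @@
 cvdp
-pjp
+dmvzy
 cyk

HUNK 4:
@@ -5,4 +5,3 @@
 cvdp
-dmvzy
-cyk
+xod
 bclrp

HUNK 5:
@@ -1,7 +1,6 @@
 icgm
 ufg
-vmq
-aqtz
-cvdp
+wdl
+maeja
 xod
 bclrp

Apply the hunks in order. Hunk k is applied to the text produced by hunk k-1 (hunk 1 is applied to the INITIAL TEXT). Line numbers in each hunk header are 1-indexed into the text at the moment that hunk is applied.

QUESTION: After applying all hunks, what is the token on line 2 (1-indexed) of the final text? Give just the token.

Hunk 1: at line 4 remove [chqjd] add [lkpd] -> 8 lines: icgm ufg vmq mhhva lkpd iucr cyk bclrp
Hunk 2: at line 2 remove [mhhva,lkpd,iucr] add [aqtz,cvdp,pjp] -> 8 lines: icgm ufg vmq aqtz cvdp pjp cyk bclrp
Hunk 3: at line 5 remove [pjp] add [dmvzy] -> 8 lines: icgm ufg vmq aqtz cvdp dmvzy cyk bclrp
Hunk 4: at line 5 remove [dmvzy,cyk] add [xod] -> 7 lines: icgm ufg vmq aqtz cvdp xod bclrp
Hunk 5: at line 1 remove [vmq,aqtz,cvdp] add [wdl,maeja] -> 6 lines: icgm ufg wdl maeja xod bclrp
Final line 2: ufg

Answer: ufg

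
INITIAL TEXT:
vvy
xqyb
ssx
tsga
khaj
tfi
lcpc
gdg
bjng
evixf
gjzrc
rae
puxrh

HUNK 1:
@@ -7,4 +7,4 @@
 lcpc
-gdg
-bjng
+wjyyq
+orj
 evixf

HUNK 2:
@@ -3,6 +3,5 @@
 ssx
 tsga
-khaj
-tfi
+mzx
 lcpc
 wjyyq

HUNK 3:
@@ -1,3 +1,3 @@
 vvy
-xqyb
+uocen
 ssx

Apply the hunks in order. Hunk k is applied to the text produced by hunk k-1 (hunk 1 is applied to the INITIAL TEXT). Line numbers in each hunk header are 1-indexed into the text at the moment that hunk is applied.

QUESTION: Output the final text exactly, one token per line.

Answer: vvy
uocen
ssx
tsga
mzx
lcpc
wjyyq
orj
evixf
gjzrc
rae
puxrh

Derivation:
Hunk 1: at line 7 remove [gdg,bjng] add [wjyyq,orj] -> 13 lines: vvy xqyb ssx tsga khaj tfi lcpc wjyyq orj evixf gjzrc rae puxrh
Hunk 2: at line 3 remove [khaj,tfi] add [mzx] -> 12 lines: vvy xqyb ssx tsga mzx lcpc wjyyq orj evixf gjzrc rae puxrh
Hunk 3: at line 1 remove [xqyb] add [uocen] -> 12 lines: vvy uocen ssx tsga mzx lcpc wjyyq orj evixf gjzrc rae puxrh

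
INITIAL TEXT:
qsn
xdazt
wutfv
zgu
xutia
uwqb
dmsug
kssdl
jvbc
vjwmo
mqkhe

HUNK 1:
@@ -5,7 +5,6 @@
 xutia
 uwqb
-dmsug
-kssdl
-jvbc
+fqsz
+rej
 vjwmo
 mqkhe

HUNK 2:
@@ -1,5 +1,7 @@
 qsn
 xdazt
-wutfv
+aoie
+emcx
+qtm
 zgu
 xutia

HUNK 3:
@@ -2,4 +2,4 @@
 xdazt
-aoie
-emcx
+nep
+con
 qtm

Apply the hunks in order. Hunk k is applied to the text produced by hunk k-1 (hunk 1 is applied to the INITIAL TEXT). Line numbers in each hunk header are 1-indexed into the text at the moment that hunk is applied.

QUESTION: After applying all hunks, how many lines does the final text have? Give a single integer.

Answer: 12

Derivation:
Hunk 1: at line 5 remove [dmsug,kssdl,jvbc] add [fqsz,rej] -> 10 lines: qsn xdazt wutfv zgu xutia uwqb fqsz rej vjwmo mqkhe
Hunk 2: at line 1 remove [wutfv] add [aoie,emcx,qtm] -> 12 lines: qsn xdazt aoie emcx qtm zgu xutia uwqb fqsz rej vjwmo mqkhe
Hunk 3: at line 2 remove [aoie,emcx] add [nep,con] -> 12 lines: qsn xdazt nep con qtm zgu xutia uwqb fqsz rej vjwmo mqkhe
Final line count: 12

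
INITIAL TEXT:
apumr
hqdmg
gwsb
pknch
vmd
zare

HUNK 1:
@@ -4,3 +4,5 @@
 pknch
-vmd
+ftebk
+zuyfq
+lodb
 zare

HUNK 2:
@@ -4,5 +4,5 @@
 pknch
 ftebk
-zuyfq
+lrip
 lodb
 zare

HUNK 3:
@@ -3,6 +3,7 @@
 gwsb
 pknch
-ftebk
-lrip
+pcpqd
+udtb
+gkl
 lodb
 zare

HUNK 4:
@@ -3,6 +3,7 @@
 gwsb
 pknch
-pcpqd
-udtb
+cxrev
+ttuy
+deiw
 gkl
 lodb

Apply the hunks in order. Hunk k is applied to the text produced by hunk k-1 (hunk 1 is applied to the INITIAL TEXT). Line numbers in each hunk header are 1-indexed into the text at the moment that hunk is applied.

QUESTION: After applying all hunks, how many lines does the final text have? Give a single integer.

Answer: 10

Derivation:
Hunk 1: at line 4 remove [vmd] add [ftebk,zuyfq,lodb] -> 8 lines: apumr hqdmg gwsb pknch ftebk zuyfq lodb zare
Hunk 2: at line 4 remove [zuyfq] add [lrip] -> 8 lines: apumr hqdmg gwsb pknch ftebk lrip lodb zare
Hunk 3: at line 3 remove [ftebk,lrip] add [pcpqd,udtb,gkl] -> 9 lines: apumr hqdmg gwsb pknch pcpqd udtb gkl lodb zare
Hunk 4: at line 3 remove [pcpqd,udtb] add [cxrev,ttuy,deiw] -> 10 lines: apumr hqdmg gwsb pknch cxrev ttuy deiw gkl lodb zare
Final line count: 10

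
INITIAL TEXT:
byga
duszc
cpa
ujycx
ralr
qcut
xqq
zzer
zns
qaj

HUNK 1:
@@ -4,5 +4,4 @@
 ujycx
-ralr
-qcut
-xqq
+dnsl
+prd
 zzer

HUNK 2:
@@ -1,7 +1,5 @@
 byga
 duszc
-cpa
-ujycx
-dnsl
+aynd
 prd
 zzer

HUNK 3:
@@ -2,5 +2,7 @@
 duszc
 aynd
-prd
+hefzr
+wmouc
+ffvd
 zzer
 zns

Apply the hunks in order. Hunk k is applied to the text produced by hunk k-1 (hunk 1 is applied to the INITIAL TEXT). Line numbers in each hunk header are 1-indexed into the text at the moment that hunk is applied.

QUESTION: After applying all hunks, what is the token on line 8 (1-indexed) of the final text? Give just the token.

Hunk 1: at line 4 remove [ralr,qcut,xqq] add [dnsl,prd] -> 9 lines: byga duszc cpa ujycx dnsl prd zzer zns qaj
Hunk 2: at line 1 remove [cpa,ujycx,dnsl] add [aynd] -> 7 lines: byga duszc aynd prd zzer zns qaj
Hunk 3: at line 2 remove [prd] add [hefzr,wmouc,ffvd] -> 9 lines: byga duszc aynd hefzr wmouc ffvd zzer zns qaj
Final line 8: zns

Answer: zns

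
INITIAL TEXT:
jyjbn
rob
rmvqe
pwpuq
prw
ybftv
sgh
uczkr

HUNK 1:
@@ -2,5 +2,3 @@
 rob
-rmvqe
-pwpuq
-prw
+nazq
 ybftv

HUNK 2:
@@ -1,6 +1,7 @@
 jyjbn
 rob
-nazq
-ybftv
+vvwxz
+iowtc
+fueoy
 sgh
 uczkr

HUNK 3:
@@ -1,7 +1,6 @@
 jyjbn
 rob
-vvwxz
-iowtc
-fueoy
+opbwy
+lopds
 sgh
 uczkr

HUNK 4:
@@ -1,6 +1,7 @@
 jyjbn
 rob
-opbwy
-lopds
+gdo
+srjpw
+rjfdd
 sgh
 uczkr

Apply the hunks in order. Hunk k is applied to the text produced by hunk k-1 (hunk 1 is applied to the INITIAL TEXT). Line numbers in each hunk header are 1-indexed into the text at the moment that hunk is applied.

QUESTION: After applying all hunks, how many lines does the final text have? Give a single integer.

Hunk 1: at line 2 remove [rmvqe,pwpuq,prw] add [nazq] -> 6 lines: jyjbn rob nazq ybftv sgh uczkr
Hunk 2: at line 1 remove [nazq,ybftv] add [vvwxz,iowtc,fueoy] -> 7 lines: jyjbn rob vvwxz iowtc fueoy sgh uczkr
Hunk 3: at line 1 remove [vvwxz,iowtc,fueoy] add [opbwy,lopds] -> 6 lines: jyjbn rob opbwy lopds sgh uczkr
Hunk 4: at line 1 remove [opbwy,lopds] add [gdo,srjpw,rjfdd] -> 7 lines: jyjbn rob gdo srjpw rjfdd sgh uczkr
Final line count: 7

Answer: 7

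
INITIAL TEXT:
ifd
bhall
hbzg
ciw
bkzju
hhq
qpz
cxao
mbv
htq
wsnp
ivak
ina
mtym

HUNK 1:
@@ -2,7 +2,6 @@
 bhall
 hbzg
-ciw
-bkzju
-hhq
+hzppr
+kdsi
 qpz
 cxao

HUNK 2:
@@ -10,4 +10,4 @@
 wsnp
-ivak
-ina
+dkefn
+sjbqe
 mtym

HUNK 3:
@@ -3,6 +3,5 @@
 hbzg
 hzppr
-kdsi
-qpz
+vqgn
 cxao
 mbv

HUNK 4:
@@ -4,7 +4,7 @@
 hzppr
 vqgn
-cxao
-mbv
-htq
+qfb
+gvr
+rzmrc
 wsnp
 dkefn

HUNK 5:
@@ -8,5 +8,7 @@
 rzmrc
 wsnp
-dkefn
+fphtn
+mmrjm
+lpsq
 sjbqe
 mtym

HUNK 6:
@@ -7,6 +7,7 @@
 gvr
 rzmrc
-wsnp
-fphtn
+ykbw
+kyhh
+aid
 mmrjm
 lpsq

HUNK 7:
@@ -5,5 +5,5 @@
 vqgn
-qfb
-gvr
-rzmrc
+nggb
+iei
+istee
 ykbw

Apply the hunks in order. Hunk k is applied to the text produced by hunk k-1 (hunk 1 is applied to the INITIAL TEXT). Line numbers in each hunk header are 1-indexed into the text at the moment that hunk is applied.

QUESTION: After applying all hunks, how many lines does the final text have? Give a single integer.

Hunk 1: at line 2 remove [ciw,bkzju,hhq] add [hzppr,kdsi] -> 13 lines: ifd bhall hbzg hzppr kdsi qpz cxao mbv htq wsnp ivak ina mtym
Hunk 2: at line 10 remove [ivak,ina] add [dkefn,sjbqe] -> 13 lines: ifd bhall hbzg hzppr kdsi qpz cxao mbv htq wsnp dkefn sjbqe mtym
Hunk 3: at line 3 remove [kdsi,qpz] add [vqgn] -> 12 lines: ifd bhall hbzg hzppr vqgn cxao mbv htq wsnp dkefn sjbqe mtym
Hunk 4: at line 4 remove [cxao,mbv,htq] add [qfb,gvr,rzmrc] -> 12 lines: ifd bhall hbzg hzppr vqgn qfb gvr rzmrc wsnp dkefn sjbqe mtym
Hunk 5: at line 8 remove [dkefn] add [fphtn,mmrjm,lpsq] -> 14 lines: ifd bhall hbzg hzppr vqgn qfb gvr rzmrc wsnp fphtn mmrjm lpsq sjbqe mtym
Hunk 6: at line 7 remove [wsnp,fphtn] add [ykbw,kyhh,aid] -> 15 lines: ifd bhall hbzg hzppr vqgn qfb gvr rzmrc ykbw kyhh aid mmrjm lpsq sjbqe mtym
Hunk 7: at line 5 remove [qfb,gvr,rzmrc] add [nggb,iei,istee] -> 15 lines: ifd bhall hbzg hzppr vqgn nggb iei istee ykbw kyhh aid mmrjm lpsq sjbqe mtym
Final line count: 15

Answer: 15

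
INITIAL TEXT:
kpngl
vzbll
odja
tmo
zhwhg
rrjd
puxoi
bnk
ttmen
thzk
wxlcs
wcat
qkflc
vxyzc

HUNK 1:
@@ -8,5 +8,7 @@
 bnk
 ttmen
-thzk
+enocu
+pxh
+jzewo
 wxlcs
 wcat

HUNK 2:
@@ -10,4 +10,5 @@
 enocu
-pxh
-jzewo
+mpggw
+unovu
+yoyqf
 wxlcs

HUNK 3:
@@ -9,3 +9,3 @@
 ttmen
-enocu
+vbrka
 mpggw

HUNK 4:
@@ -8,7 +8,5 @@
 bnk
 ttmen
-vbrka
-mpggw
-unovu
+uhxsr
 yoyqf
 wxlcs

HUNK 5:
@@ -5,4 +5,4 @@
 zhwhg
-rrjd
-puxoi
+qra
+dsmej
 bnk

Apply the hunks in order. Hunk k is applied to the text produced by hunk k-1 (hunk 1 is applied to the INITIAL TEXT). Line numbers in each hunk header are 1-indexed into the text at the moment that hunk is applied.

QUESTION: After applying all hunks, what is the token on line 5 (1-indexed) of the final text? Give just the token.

Answer: zhwhg

Derivation:
Hunk 1: at line 8 remove [thzk] add [enocu,pxh,jzewo] -> 16 lines: kpngl vzbll odja tmo zhwhg rrjd puxoi bnk ttmen enocu pxh jzewo wxlcs wcat qkflc vxyzc
Hunk 2: at line 10 remove [pxh,jzewo] add [mpggw,unovu,yoyqf] -> 17 lines: kpngl vzbll odja tmo zhwhg rrjd puxoi bnk ttmen enocu mpggw unovu yoyqf wxlcs wcat qkflc vxyzc
Hunk 3: at line 9 remove [enocu] add [vbrka] -> 17 lines: kpngl vzbll odja tmo zhwhg rrjd puxoi bnk ttmen vbrka mpggw unovu yoyqf wxlcs wcat qkflc vxyzc
Hunk 4: at line 8 remove [vbrka,mpggw,unovu] add [uhxsr] -> 15 lines: kpngl vzbll odja tmo zhwhg rrjd puxoi bnk ttmen uhxsr yoyqf wxlcs wcat qkflc vxyzc
Hunk 5: at line 5 remove [rrjd,puxoi] add [qra,dsmej] -> 15 lines: kpngl vzbll odja tmo zhwhg qra dsmej bnk ttmen uhxsr yoyqf wxlcs wcat qkflc vxyzc
Final line 5: zhwhg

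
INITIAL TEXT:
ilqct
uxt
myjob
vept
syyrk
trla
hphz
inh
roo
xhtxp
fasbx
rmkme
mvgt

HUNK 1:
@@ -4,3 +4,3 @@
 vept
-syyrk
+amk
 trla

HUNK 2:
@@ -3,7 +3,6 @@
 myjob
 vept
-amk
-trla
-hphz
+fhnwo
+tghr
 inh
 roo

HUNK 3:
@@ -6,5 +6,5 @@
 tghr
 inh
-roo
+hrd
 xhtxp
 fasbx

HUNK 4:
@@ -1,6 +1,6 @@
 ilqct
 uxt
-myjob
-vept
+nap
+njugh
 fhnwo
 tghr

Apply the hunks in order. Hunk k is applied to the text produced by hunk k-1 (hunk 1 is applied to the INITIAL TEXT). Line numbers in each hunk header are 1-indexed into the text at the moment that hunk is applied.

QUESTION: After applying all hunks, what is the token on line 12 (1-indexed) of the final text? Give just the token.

Answer: mvgt

Derivation:
Hunk 1: at line 4 remove [syyrk] add [amk] -> 13 lines: ilqct uxt myjob vept amk trla hphz inh roo xhtxp fasbx rmkme mvgt
Hunk 2: at line 3 remove [amk,trla,hphz] add [fhnwo,tghr] -> 12 lines: ilqct uxt myjob vept fhnwo tghr inh roo xhtxp fasbx rmkme mvgt
Hunk 3: at line 6 remove [roo] add [hrd] -> 12 lines: ilqct uxt myjob vept fhnwo tghr inh hrd xhtxp fasbx rmkme mvgt
Hunk 4: at line 1 remove [myjob,vept] add [nap,njugh] -> 12 lines: ilqct uxt nap njugh fhnwo tghr inh hrd xhtxp fasbx rmkme mvgt
Final line 12: mvgt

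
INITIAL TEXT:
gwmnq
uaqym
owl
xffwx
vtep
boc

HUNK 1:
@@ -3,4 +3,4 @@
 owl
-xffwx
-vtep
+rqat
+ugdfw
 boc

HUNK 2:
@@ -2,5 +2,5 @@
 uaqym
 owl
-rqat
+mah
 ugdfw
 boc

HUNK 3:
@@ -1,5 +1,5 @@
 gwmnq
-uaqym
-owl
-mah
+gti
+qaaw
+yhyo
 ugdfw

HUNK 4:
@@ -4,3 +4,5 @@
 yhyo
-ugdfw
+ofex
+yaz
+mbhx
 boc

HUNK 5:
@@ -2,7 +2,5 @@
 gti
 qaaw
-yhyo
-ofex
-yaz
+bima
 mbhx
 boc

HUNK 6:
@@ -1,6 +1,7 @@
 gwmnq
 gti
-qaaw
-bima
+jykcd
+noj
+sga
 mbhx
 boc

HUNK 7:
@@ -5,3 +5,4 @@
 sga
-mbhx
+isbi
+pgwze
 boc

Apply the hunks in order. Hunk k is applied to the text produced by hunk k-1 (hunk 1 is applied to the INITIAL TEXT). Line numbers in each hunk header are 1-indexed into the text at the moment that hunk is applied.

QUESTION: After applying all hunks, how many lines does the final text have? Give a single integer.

Answer: 8

Derivation:
Hunk 1: at line 3 remove [xffwx,vtep] add [rqat,ugdfw] -> 6 lines: gwmnq uaqym owl rqat ugdfw boc
Hunk 2: at line 2 remove [rqat] add [mah] -> 6 lines: gwmnq uaqym owl mah ugdfw boc
Hunk 3: at line 1 remove [uaqym,owl,mah] add [gti,qaaw,yhyo] -> 6 lines: gwmnq gti qaaw yhyo ugdfw boc
Hunk 4: at line 4 remove [ugdfw] add [ofex,yaz,mbhx] -> 8 lines: gwmnq gti qaaw yhyo ofex yaz mbhx boc
Hunk 5: at line 2 remove [yhyo,ofex,yaz] add [bima] -> 6 lines: gwmnq gti qaaw bima mbhx boc
Hunk 6: at line 1 remove [qaaw,bima] add [jykcd,noj,sga] -> 7 lines: gwmnq gti jykcd noj sga mbhx boc
Hunk 7: at line 5 remove [mbhx] add [isbi,pgwze] -> 8 lines: gwmnq gti jykcd noj sga isbi pgwze boc
Final line count: 8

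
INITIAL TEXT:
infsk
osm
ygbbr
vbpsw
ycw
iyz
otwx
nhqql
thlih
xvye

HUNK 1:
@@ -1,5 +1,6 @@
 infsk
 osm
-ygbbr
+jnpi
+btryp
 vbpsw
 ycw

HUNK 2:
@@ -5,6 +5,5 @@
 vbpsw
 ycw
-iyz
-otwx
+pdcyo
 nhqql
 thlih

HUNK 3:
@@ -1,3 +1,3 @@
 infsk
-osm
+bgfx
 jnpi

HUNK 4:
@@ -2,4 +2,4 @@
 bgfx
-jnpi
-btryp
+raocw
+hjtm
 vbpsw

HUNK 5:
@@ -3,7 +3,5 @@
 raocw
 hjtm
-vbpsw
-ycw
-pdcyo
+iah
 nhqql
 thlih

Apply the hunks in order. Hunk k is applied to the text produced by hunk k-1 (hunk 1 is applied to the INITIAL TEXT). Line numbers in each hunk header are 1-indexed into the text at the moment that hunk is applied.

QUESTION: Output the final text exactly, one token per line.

Answer: infsk
bgfx
raocw
hjtm
iah
nhqql
thlih
xvye

Derivation:
Hunk 1: at line 1 remove [ygbbr] add [jnpi,btryp] -> 11 lines: infsk osm jnpi btryp vbpsw ycw iyz otwx nhqql thlih xvye
Hunk 2: at line 5 remove [iyz,otwx] add [pdcyo] -> 10 lines: infsk osm jnpi btryp vbpsw ycw pdcyo nhqql thlih xvye
Hunk 3: at line 1 remove [osm] add [bgfx] -> 10 lines: infsk bgfx jnpi btryp vbpsw ycw pdcyo nhqql thlih xvye
Hunk 4: at line 2 remove [jnpi,btryp] add [raocw,hjtm] -> 10 lines: infsk bgfx raocw hjtm vbpsw ycw pdcyo nhqql thlih xvye
Hunk 5: at line 3 remove [vbpsw,ycw,pdcyo] add [iah] -> 8 lines: infsk bgfx raocw hjtm iah nhqql thlih xvye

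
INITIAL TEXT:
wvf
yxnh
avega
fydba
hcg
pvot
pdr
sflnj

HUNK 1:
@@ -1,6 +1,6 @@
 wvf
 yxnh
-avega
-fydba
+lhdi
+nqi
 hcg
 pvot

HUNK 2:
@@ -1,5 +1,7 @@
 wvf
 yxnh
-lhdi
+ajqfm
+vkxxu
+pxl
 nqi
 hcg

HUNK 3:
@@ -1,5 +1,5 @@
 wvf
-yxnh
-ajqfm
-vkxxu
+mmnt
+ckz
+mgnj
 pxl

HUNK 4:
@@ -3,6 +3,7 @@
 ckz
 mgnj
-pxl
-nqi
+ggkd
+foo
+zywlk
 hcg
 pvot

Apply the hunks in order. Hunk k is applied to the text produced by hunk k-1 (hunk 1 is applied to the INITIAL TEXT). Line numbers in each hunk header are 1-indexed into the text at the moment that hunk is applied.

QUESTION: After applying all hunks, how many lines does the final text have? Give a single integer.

Answer: 11

Derivation:
Hunk 1: at line 1 remove [avega,fydba] add [lhdi,nqi] -> 8 lines: wvf yxnh lhdi nqi hcg pvot pdr sflnj
Hunk 2: at line 1 remove [lhdi] add [ajqfm,vkxxu,pxl] -> 10 lines: wvf yxnh ajqfm vkxxu pxl nqi hcg pvot pdr sflnj
Hunk 3: at line 1 remove [yxnh,ajqfm,vkxxu] add [mmnt,ckz,mgnj] -> 10 lines: wvf mmnt ckz mgnj pxl nqi hcg pvot pdr sflnj
Hunk 4: at line 3 remove [pxl,nqi] add [ggkd,foo,zywlk] -> 11 lines: wvf mmnt ckz mgnj ggkd foo zywlk hcg pvot pdr sflnj
Final line count: 11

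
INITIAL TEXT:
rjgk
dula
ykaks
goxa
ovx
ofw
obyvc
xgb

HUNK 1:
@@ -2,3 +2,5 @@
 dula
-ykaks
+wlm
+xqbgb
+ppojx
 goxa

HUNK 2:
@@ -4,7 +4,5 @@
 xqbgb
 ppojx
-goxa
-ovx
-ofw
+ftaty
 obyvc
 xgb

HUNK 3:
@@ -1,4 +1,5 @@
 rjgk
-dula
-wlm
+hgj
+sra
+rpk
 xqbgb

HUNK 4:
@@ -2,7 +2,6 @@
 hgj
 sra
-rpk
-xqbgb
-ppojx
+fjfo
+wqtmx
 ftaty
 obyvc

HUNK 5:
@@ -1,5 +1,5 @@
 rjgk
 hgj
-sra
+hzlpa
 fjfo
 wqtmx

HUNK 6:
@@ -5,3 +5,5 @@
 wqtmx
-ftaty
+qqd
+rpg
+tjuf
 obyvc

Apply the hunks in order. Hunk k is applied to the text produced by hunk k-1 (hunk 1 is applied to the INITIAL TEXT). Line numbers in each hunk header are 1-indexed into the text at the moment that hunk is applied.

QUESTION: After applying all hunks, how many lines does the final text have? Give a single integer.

Hunk 1: at line 2 remove [ykaks] add [wlm,xqbgb,ppojx] -> 10 lines: rjgk dula wlm xqbgb ppojx goxa ovx ofw obyvc xgb
Hunk 2: at line 4 remove [goxa,ovx,ofw] add [ftaty] -> 8 lines: rjgk dula wlm xqbgb ppojx ftaty obyvc xgb
Hunk 3: at line 1 remove [dula,wlm] add [hgj,sra,rpk] -> 9 lines: rjgk hgj sra rpk xqbgb ppojx ftaty obyvc xgb
Hunk 4: at line 2 remove [rpk,xqbgb,ppojx] add [fjfo,wqtmx] -> 8 lines: rjgk hgj sra fjfo wqtmx ftaty obyvc xgb
Hunk 5: at line 1 remove [sra] add [hzlpa] -> 8 lines: rjgk hgj hzlpa fjfo wqtmx ftaty obyvc xgb
Hunk 6: at line 5 remove [ftaty] add [qqd,rpg,tjuf] -> 10 lines: rjgk hgj hzlpa fjfo wqtmx qqd rpg tjuf obyvc xgb
Final line count: 10

Answer: 10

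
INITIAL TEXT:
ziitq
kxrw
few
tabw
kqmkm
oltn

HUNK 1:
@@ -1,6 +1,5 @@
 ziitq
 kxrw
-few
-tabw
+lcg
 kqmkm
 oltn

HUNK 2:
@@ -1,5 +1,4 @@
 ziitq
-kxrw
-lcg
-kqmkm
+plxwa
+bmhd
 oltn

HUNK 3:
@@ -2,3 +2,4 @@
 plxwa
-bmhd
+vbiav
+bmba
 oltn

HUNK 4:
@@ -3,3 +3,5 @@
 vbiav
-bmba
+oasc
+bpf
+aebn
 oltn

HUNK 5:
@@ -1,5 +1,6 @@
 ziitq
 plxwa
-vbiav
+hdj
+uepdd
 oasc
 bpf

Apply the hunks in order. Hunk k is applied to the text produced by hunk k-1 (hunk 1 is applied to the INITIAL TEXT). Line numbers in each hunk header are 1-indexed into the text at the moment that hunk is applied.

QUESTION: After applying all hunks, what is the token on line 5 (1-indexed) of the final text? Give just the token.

Hunk 1: at line 1 remove [few,tabw] add [lcg] -> 5 lines: ziitq kxrw lcg kqmkm oltn
Hunk 2: at line 1 remove [kxrw,lcg,kqmkm] add [plxwa,bmhd] -> 4 lines: ziitq plxwa bmhd oltn
Hunk 3: at line 2 remove [bmhd] add [vbiav,bmba] -> 5 lines: ziitq plxwa vbiav bmba oltn
Hunk 4: at line 3 remove [bmba] add [oasc,bpf,aebn] -> 7 lines: ziitq plxwa vbiav oasc bpf aebn oltn
Hunk 5: at line 1 remove [vbiav] add [hdj,uepdd] -> 8 lines: ziitq plxwa hdj uepdd oasc bpf aebn oltn
Final line 5: oasc

Answer: oasc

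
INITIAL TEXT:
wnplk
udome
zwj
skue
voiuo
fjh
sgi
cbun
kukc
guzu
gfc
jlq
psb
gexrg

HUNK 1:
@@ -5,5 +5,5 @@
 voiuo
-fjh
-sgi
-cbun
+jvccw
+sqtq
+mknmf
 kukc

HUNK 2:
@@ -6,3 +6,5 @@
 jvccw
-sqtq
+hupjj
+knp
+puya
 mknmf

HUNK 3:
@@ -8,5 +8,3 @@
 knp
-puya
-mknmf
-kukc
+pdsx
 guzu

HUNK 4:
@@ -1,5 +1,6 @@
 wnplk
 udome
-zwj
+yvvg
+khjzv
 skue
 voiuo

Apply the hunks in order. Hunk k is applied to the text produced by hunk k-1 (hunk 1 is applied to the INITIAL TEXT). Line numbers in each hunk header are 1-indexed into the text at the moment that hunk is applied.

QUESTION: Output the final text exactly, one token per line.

Hunk 1: at line 5 remove [fjh,sgi,cbun] add [jvccw,sqtq,mknmf] -> 14 lines: wnplk udome zwj skue voiuo jvccw sqtq mknmf kukc guzu gfc jlq psb gexrg
Hunk 2: at line 6 remove [sqtq] add [hupjj,knp,puya] -> 16 lines: wnplk udome zwj skue voiuo jvccw hupjj knp puya mknmf kukc guzu gfc jlq psb gexrg
Hunk 3: at line 8 remove [puya,mknmf,kukc] add [pdsx] -> 14 lines: wnplk udome zwj skue voiuo jvccw hupjj knp pdsx guzu gfc jlq psb gexrg
Hunk 4: at line 1 remove [zwj] add [yvvg,khjzv] -> 15 lines: wnplk udome yvvg khjzv skue voiuo jvccw hupjj knp pdsx guzu gfc jlq psb gexrg

Answer: wnplk
udome
yvvg
khjzv
skue
voiuo
jvccw
hupjj
knp
pdsx
guzu
gfc
jlq
psb
gexrg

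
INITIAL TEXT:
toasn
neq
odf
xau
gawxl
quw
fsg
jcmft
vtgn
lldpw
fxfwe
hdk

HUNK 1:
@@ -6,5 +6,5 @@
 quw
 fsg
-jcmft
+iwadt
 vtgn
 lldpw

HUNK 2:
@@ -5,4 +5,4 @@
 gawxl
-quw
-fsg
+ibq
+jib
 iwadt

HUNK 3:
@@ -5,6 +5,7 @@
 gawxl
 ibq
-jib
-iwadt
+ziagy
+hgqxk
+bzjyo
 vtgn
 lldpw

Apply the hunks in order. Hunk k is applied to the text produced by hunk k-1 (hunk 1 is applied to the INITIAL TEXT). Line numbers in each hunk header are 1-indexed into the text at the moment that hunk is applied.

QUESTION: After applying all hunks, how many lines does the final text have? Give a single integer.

Answer: 13

Derivation:
Hunk 1: at line 6 remove [jcmft] add [iwadt] -> 12 lines: toasn neq odf xau gawxl quw fsg iwadt vtgn lldpw fxfwe hdk
Hunk 2: at line 5 remove [quw,fsg] add [ibq,jib] -> 12 lines: toasn neq odf xau gawxl ibq jib iwadt vtgn lldpw fxfwe hdk
Hunk 3: at line 5 remove [jib,iwadt] add [ziagy,hgqxk,bzjyo] -> 13 lines: toasn neq odf xau gawxl ibq ziagy hgqxk bzjyo vtgn lldpw fxfwe hdk
Final line count: 13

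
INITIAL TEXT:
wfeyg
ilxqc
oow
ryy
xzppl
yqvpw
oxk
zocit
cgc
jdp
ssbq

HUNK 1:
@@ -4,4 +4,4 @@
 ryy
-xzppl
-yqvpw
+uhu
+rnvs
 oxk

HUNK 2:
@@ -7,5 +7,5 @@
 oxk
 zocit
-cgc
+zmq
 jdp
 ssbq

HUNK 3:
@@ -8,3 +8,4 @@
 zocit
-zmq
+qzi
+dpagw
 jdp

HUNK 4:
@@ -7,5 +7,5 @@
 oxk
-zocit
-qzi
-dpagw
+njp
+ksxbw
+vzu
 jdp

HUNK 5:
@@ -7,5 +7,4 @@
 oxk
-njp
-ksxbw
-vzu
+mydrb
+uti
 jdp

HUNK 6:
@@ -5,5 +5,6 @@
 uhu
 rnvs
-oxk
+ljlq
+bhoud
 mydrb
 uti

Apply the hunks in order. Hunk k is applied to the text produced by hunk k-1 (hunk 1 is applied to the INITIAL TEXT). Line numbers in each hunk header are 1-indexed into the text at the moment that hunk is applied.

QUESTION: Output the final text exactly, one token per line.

Answer: wfeyg
ilxqc
oow
ryy
uhu
rnvs
ljlq
bhoud
mydrb
uti
jdp
ssbq

Derivation:
Hunk 1: at line 4 remove [xzppl,yqvpw] add [uhu,rnvs] -> 11 lines: wfeyg ilxqc oow ryy uhu rnvs oxk zocit cgc jdp ssbq
Hunk 2: at line 7 remove [cgc] add [zmq] -> 11 lines: wfeyg ilxqc oow ryy uhu rnvs oxk zocit zmq jdp ssbq
Hunk 3: at line 8 remove [zmq] add [qzi,dpagw] -> 12 lines: wfeyg ilxqc oow ryy uhu rnvs oxk zocit qzi dpagw jdp ssbq
Hunk 4: at line 7 remove [zocit,qzi,dpagw] add [njp,ksxbw,vzu] -> 12 lines: wfeyg ilxqc oow ryy uhu rnvs oxk njp ksxbw vzu jdp ssbq
Hunk 5: at line 7 remove [njp,ksxbw,vzu] add [mydrb,uti] -> 11 lines: wfeyg ilxqc oow ryy uhu rnvs oxk mydrb uti jdp ssbq
Hunk 6: at line 5 remove [oxk] add [ljlq,bhoud] -> 12 lines: wfeyg ilxqc oow ryy uhu rnvs ljlq bhoud mydrb uti jdp ssbq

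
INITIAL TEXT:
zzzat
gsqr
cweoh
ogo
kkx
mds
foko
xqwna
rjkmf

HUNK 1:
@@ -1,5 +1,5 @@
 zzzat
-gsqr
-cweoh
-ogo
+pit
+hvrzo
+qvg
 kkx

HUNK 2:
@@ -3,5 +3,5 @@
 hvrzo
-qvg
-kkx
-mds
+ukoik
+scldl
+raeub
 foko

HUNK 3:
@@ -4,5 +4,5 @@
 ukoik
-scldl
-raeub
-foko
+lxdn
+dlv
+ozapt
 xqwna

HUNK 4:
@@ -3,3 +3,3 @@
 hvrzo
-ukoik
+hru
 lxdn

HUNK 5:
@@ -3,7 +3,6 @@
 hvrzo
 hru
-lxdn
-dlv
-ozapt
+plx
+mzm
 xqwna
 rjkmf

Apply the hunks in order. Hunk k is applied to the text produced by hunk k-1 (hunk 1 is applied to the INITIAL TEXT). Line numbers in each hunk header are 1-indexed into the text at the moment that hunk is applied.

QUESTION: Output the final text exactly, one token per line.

Answer: zzzat
pit
hvrzo
hru
plx
mzm
xqwna
rjkmf

Derivation:
Hunk 1: at line 1 remove [gsqr,cweoh,ogo] add [pit,hvrzo,qvg] -> 9 lines: zzzat pit hvrzo qvg kkx mds foko xqwna rjkmf
Hunk 2: at line 3 remove [qvg,kkx,mds] add [ukoik,scldl,raeub] -> 9 lines: zzzat pit hvrzo ukoik scldl raeub foko xqwna rjkmf
Hunk 3: at line 4 remove [scldl,raeub,foko] add [lxdn,dlv,ozapt] -> 9 lines: zzzat pit hvrzo ukoik lxdn dlv ozapt xqwna rjkmf
Hunk 4: at line 3 remove [ukoik] add [hru] -> 9 lines: zzzat pit hvrzo hru lxdn dlv ozapt xqwna rjkmf
Hunk 5: at line 3 remove [lxdn,dlv,ozapt] add [plx,mzm] -> 8 lines: zzzat pit hvrzo hru plx mzm xqwna rjkmf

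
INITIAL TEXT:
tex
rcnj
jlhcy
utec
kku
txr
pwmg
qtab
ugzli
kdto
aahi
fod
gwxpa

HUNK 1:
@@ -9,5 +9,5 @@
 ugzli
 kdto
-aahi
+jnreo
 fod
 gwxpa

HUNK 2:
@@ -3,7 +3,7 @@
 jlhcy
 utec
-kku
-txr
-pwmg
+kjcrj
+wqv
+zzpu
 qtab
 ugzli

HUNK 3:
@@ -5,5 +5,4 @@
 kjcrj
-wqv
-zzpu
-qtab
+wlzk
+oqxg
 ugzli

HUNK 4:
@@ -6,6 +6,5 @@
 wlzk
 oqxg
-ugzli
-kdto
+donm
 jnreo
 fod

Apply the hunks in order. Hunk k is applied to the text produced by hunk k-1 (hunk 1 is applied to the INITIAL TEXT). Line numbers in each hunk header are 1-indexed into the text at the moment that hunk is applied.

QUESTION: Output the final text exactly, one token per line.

Answer: tex
rcnj
jlhcy
utec
kjcrj
wlzk
oqxg
donm
jnreo
fod
gwxpa

Derivation:
Hunk 1: at line 9 remove [aahi] add [jnreo] -> 13 lines: tex rcnj jlhcy utec kku txr pwmg qtab ugzli kdto jnreo fod gwxpa
Hunk 2: at line 3 remove [kku,txr,pwmg] add [kjcrj,wqv,zzpu] -> 13 lines: tex rcnj jlhcy utec kjcrj wqv zzpu qtab ugzli kdto jnreo fod gwxpa
Hunk 3: at line 5 remove [wqv,zzpu,qtab] add [wlzk,oqxg] -> 12 lines: tex rcnj jlhcy utec kjcrj wlzk oqxg ugzli kdto jnreo fod gwxpa
Hunk 4: at line 6 remove [ugzli,kdto] add [donm] -> 11 lines: tex rcnj jlhcy utec kjcrj wlzk oqxg donm jnreo fod gwxpa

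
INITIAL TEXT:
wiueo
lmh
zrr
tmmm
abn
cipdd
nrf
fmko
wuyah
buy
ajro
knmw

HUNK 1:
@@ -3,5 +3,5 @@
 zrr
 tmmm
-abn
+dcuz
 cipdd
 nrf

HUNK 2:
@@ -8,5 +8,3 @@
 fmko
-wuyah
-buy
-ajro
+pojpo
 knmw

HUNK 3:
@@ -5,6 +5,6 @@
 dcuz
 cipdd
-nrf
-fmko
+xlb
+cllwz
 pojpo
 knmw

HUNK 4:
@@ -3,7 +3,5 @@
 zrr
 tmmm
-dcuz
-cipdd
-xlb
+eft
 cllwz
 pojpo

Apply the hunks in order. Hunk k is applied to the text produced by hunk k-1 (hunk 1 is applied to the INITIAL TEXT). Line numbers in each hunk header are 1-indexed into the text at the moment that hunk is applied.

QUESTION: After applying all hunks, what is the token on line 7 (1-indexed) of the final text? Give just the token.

Answer: pojpo

Derivation:
Hunk 1: at line 3 remove [abn] add [dcuz] -> 12 lines: wiueo lmh zrr tmmm dcuz cipdd nrf fmko wuyah buy ajro knmw
Hunk 2: at line 8 remove [wuyah,buy,ajro] add [pojpo] -> 10 lines: wiueo lmh zrr tmmm dcuz cipdd nrf fmko pojpo knmw
Hunk 3: at line 5 remove [nrf,fmko] add [xlb,cllwz] -> 10 lines: wiueo lmh zrr tmmm dcuz cipdd xlb cllwz pojpo knmw
Hunk 4: at line 3 remove [dcuz,cipdd,xlb] add [eft] -> 8 lines: wiueo lmh zrr tmmm eft cllwz pojpo knmw
Final line 7: pojpo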